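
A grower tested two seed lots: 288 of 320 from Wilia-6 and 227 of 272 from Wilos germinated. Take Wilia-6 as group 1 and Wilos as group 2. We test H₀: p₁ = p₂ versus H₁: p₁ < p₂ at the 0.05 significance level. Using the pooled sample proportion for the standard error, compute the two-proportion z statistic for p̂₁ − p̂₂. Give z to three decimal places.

z = 2.359

p̂₁ = 288/320 ≈ 0.90000, p̂₂ = 227/272 ≈ 0.83456.
Pooled p̂ = (288+227)/(320+272) = 515/592 = 0.86993.
SE = √(0.11315 × 0.00680147) = 0.02774.
z = (0.90000 − 0.83456)/0.02774 = 0.06544/0.02774 = 2.359.
p-value = P(Z < 2.359) ≈ 0.9908. With α = 0.05, fail to reject H₀.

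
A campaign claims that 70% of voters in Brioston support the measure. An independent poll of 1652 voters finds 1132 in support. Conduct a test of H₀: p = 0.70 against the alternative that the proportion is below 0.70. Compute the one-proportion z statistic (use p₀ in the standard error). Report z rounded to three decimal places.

p̂ = 1132/1652 ≈ 0.685230.
Standard error under H₀: √(0.7×0.3/1652) = 0.011275.
z = (0.685230 − 0.7)/0.011275 = -0.014770/0.011275 = -1.310.
p-value = P(Z < -1.310) ≈ 0.0951.

z = -1.310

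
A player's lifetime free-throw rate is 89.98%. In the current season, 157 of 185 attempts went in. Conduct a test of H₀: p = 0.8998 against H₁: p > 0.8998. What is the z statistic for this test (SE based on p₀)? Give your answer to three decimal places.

z = -2.317

p̂ = 157/185 ≈ 0.84865.
SE = √(p₀(1−p₀)/n) = √(0.09016/185) = 0.02208.
z = (0.84865 − 0.8998)/0.02208 = -0.05115/0.02208 = -2.317.
p-value = P(Z > -2.317) ≈ 0.9897.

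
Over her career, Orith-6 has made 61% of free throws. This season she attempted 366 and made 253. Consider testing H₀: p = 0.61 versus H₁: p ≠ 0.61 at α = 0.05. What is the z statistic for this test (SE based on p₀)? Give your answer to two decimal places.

z = 3.19

p̂ = 253/366 = 0.6913.
SE = √(p₀(1−p₀)/n) = √(0.2379/366) = 0.0255.
z = (0.6913 − 0.61)/0.0255 = 0.0813/0.0255 = 3.19.
p-value = 2·P(Z > 3.187) ≈ 0.0014. With α = 0.05, reject H₀.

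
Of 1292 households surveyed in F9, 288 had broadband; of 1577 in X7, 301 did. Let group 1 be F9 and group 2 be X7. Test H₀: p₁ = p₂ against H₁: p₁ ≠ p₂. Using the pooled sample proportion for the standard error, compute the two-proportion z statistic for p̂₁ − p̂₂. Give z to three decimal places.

z = 2.114

p̂₁ = 288/1292 ≈ 0.222910, p̂₂ = 301/1577 ≈ 0.190869.
Pooled p̂ = (288+301)/(1292+1577) = 589/2869 = 0.205298.
SE = √(p̂(1−p̂)(1/n₁+1/n₂)) = √(0.205298·0.794702·0.00140811) = √(0.000229734) = 0.015157.
z = (0.222910 − 0.190869)/0.015157 = 0.032041/0.015157 = 2.114.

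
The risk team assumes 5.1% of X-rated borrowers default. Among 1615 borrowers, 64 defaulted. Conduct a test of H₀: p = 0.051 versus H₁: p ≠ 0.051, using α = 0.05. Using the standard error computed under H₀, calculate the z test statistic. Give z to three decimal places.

z = -2.077

p̂ = 64/1615 ≈ 0.039628.
SE = √(p₀(1−p₀)/n) = √(0.048399/1615) = 0.005474.
z = (0.039628 − 0.051)/0.005474 = -0.011372/0.005474 = -2.077.
Two-sided p-value ≈ 2·Φ(−2.077) = 0.0378; since p < α = 0.05, reject H₀.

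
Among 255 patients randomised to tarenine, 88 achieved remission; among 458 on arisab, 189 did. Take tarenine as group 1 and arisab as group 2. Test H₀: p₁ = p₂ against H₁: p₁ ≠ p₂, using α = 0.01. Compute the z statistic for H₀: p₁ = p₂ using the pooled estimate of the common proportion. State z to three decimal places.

p̂₁ = 88/255 ≈ 0.34510, p̂₂ = 189/458 ≈ 0.41266.
Pooled p̂ = (88+189)/(255+458) = 277/713 = 0.38850.
SE = √(0.237568 × 0.00610497) = 0.03808.
z = (0.34510 − 0.41266)/0.03808 = -0.06756/0.03808 = -1.774.
p-value = 2·P(Z > 1.774) ≈ 0.0760, so at α = 0.01 we fail to reject H₀.

z = -1.774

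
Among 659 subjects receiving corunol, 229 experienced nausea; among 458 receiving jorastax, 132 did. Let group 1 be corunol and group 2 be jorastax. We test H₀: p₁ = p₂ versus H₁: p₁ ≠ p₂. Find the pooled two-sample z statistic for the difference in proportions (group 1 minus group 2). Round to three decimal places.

z = 2.084

p̂₁ = 229/659 ≈ 0.34750, p̂₂ = 132/458 ≈ 0.28821.
Pooled p̂ = (229+132)/(659+458) = 361/1117 = 0.32319.
SE = √(0.218737 × 0.00370086) = 0.02845.
z = (0.34750 − 0.28821)/0.02845 = 0.05929/0.02845 = 2.084.
p-value = 2·P(Z > 2.084) ≈ 0.0372.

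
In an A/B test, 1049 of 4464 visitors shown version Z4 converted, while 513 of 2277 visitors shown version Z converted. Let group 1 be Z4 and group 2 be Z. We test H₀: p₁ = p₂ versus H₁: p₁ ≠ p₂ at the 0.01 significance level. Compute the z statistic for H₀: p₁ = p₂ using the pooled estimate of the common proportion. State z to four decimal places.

p̂₁ = 1049/4464 = 0.234991, p̂₂ = 513/2277 = 0.225296.
Pooled p̂ = (1049+513)/(4464+2277) = 1562/6741 = 0.231716.
SE = √(0.178024 × 0.000663189) = 0.010866.
z = (0.234991 − 0.225296)/0.010866 = 0.009695/0.010866 = 0.8922.
p-value = 2·P(Z > 0.892) ≈ 0.3723. With α = 0.01, fail to reject H₀.

z = 0.8922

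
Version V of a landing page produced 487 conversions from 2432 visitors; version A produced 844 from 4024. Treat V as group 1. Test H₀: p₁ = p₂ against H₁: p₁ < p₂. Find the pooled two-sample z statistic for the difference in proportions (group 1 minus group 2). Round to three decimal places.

p̂₁ = 487/2432 ≈ 0.200247, p̂₂ = 844/4024 ≈ 0.209742.
Pooled p̂ = (487+844)/(2432+4024) = 1331/6456 = 0.206165.
SE = √(0.163661 × 0.000659693) = 0.010391.
z = (0.200247 − 0.209742)/0.010391 = -0.009495/0.010391 = -0.914.

z = -0.914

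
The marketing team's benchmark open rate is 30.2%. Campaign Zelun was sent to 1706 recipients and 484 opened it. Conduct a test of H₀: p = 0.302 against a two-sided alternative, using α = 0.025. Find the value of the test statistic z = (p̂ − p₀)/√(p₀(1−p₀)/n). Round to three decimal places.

p̂ = 484/1706 ≈ 0.28370.
SE = √(p₀(1−p₀)/n) = √(0.2108/1706) = 0.01112.
z = (0.28370 − 0.302)/0.01112 = -0.01830/0.01112 = -1.646.
p-value = 2·P(Z > 1.646) ≈ 0.0998; since p > α = 0.025, fail to reject H₀.

z = -1.646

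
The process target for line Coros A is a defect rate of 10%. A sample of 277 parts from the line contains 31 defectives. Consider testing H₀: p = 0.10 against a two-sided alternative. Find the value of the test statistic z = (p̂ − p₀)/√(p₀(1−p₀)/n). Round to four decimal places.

z = 0.6609

p̂ = 31/277 ≈ 0.111913.
Under H₀, SE = √(0.1·0.9/277) = √(0.00032491) = 0.018025.
z = (0.111913 − 0.1)/0.018025 = 0.011913/0.018025 = 0.6609.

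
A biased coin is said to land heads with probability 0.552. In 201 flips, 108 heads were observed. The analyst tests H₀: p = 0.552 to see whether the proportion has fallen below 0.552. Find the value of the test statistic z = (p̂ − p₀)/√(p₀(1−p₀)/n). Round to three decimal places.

p̂ = 108/201 ≈ 0.53731.
Under H₀, SE = √(0.552·0.448/201) = √(0.00123033) = 0.03508.
z = (0.53731 − 0.552)/0.03508 = -0.01469/0.03508 = -0.419.

z = -0.419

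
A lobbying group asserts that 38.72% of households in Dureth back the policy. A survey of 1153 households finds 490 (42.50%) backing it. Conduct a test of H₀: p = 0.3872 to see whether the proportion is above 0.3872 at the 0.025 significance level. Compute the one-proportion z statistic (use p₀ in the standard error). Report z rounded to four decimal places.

p̂ = 490/1153 = 0.424978.
Standard error under H₀: √(0.3872×0.6128/1153) = 0.014345.
z = (0.424978 − 0.3872)/0.014345 = 0.037778/0.014345 = 2.6335.
p-value = P(Z > 2.633) ≈ 0.0042, so at α = 0.025 we reject H₀.

z = 2.6335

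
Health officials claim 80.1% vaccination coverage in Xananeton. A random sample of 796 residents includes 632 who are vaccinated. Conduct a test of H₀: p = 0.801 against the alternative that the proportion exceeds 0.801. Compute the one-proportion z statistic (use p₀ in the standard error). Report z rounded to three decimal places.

z = -0.497

p̂ = 632/796 = 0.79397.
SE = √(p₀(1−p₀)/n) = √(0.1594/796) = 0.01415.
z = (0.79397 − 0.801)/0.01415 = -0.00703/0.01415 = -0.497.
p-value = P(Z > -0.497) ≈ 0.6903.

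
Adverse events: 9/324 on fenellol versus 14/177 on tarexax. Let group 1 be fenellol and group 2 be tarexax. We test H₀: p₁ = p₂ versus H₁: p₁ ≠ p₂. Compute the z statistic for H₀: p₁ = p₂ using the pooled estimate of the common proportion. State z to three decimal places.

z = -2.623

p̂₁ = 9/324 ≈ 0.027778, p̂₂ = 14/177 ≈ 0.079096.
Pooled p̂ = (9+14)/(324+177) = 23/501 = 0.045908.
SE = √(0.0438006 × 0.00873614) = 0.019561.
z = (0.027778 − 0.079096)/0.019561 = -0.051318/0.019561 = -2.623.
Two-sided p-value ≈ 2·Φ(−2.623) = 0.0087.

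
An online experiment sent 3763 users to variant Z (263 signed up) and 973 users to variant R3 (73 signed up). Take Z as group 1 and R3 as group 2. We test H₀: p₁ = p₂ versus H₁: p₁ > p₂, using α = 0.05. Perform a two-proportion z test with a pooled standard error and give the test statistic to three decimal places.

z = -0.556

p̂₁ = 263/3763 = 0.069891, p̂₂ = 73/973 = 0.075026.
Pooled p̂ = (263+73)/(3763+973) = 336/4736 = 0.070946.
SE = √(p̂(1−p̂)(1/n₁+1/n₂)) = √(0.070946·0.929054·0.00129349) = √(8.52576e-05) = 0.009234.
z = (0.069891 − 0.075026)/0.009234 = -0.005135/0.009234 = -0.556.
p-value = P(Z > -0.556) ≈ 0.7109; since p > α = 0.05, fail to reject H₀.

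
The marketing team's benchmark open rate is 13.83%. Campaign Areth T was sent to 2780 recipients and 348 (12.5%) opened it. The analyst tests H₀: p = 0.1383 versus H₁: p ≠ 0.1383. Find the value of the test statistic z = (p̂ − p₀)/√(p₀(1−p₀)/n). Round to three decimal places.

z = -2.004

p̂ = 348/2780 = 0.125180.
Standard error under H₀: √(0.1383×0.8617/2780) = 0.006547.
z = (0.125180 − 0.1383)/0.006547 = -0.013120/0.006547 = -2.004.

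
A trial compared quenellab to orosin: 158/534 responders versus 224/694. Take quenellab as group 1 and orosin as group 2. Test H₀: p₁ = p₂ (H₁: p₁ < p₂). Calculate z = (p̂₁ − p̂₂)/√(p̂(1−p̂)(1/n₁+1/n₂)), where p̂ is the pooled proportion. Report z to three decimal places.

z = -1.009

p̂₁ = 158/534 ≈ 0.29588, p̂₂ = 224/694 ≈ 0.32277.
Pooled p̂ = (158+224)/(534+694) = 382/1228 = 0.31107.
SE = √(p̂(1−p̂)(1/n₁+1/n₂)) = √(0.31107·0.68893·0.00331358) = √(0.000710125) = 0.02665.
z = (0.29588 − 0.32277)/0.02665 = -0.02689/0.02665 = -1.009.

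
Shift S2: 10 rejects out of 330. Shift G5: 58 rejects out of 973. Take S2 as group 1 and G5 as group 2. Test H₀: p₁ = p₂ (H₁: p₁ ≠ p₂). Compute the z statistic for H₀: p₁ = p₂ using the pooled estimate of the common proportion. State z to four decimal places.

p̂₁ = 10/330 = 0.030303, p̂₂ = 58/973 = 0.059609.
Pooled p̂ = (10+58)/(330+973) = 68/1303 = 0.052187.
SE = √(0.0494638 × 0.00405805) = 0.014168.
z = (0.030303 − 0.059609)/0.014168 = -0.029306/0.014168 = -2.0685.
p-value = 2·P(Z > 2.069) ≈ 0.0386.

z = -2.0685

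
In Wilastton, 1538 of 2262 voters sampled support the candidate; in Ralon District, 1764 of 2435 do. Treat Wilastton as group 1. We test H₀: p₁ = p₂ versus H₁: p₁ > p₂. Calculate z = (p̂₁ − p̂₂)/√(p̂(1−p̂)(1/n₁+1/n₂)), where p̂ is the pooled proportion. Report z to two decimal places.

z = -3.34

p̂₁ = 1538/2262 ≈ 0.67993, p̂₂ = 1764/2435 ≈ 0.72444.
Pooled p̂ = (1538+1764)/(2262+2435) = 3302/4697 = 0.70300.
SE = √(p̂(1−p̂)(1/n₁+1/n₂)) = √(0.70300·0.29700·0.000852764) = √(0.000178049) = 0.01334.
z = (0.67993 − 0.72444)/0.01334 = -0.04451/0.01334 = -3.34.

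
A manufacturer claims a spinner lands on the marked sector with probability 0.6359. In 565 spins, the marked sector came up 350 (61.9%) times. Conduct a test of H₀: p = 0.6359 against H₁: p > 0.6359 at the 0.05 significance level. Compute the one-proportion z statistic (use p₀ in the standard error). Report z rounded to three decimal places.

p̂ = 350/565 = 0.61947.
SE = √(p₀(1−p₀)/n) = √(0.23153/565) = 0.02024.
z = (0.61947 − 0.6359)/0.02024 = -0.01643/0.02024 = -0.812.
p-value = P(Z > -0.812) ≈ 0.7915; since p > α = 0.05, fail to reject H₀.

z = -0.812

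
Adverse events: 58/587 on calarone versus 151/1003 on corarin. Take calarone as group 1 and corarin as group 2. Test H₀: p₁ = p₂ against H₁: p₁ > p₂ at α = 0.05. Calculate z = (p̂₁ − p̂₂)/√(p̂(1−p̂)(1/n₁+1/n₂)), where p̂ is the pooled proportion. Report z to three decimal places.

p̂₁ = 58/587 ≈ 0.098807, p̂₂ = 151/1003 ≈ 0.150548.
Pooled p̂ = (58+151)/(587+1003) = 209/1590 = 0.131447.
SE = √(0.114168 × 0.00270059) = 0.017559.
z = (0.098807 − 0.150548)/0.017559 = -0.051741/0.017559 = -2.947.
p-value = P(Z > -2.947) ≈ 0.9984. With α = 0.05, fail to reject H₀.

z = -2.947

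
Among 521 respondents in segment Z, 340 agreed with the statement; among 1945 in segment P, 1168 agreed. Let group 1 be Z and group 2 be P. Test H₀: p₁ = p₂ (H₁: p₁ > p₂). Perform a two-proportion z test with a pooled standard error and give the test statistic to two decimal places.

p̂₁ = 340/521 = 0.6526, p̂₂ = 1168/1945 = 0.6005.
Pooled p̂ = (340+1168)/(521+1945) = 1508/2466 = 0.6115.
SE = √(0.237564 × 0.00243352) = 0.0240.
z = (0.6526 − 0.6005)/0.0240 = 0.0521/0.0240 = 2.17.
p-value = P(Z > 2.166) ≈ 0.0152.

z = 2.17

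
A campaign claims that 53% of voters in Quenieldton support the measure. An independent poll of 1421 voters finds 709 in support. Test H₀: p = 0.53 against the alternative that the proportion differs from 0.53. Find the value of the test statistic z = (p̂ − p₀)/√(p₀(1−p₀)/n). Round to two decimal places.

p̂ = 709/1421 = 0.49894.
Under H₀, SE = √(0.53·0.47/1421) = √(0.000175299) = 0.01324.
z = (0.49894 − 0.53)/0.01324 = -0.03106/0.01324 = -2.35.
p-value = 2·P(Z > 2.346) ≈ 0.0190.

z = -2.35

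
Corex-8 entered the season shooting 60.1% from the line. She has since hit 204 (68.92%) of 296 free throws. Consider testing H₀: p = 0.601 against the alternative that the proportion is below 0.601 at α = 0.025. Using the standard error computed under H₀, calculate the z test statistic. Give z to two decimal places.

p̂ = 204/296 ≈ 0.68919.
Standard error under H₀: √(0.601×0.399/296) = 0.02846.
z = (0.68919 − 0.601)/0.02846 = 0.08819/0.02846 = 3.10.
p-value = P(Z < 3.098) ≈ 0.9990. With α = 0.025, fail to reject H₀.

z = 3.10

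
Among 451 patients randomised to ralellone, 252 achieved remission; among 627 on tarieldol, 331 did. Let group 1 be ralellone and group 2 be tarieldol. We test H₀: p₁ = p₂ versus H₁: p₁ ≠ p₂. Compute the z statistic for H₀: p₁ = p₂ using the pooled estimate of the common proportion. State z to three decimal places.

p̂₁ = 252/451 ≈ 0.55876, p̂₂ = 331/627 ≈ 0.52791.
Pooled p̂ = (252+331)/(451+627) = 583/1078 = 0.54082.
SE = √(p̂(1−p̂)(1/n₁+1/n₂)) = √(0.54082·0.45918·0.00381219) = √(0.000946697) = 0.03077.
z = (0.55876 − 0.52791)/0.03077 = 0.03085/0.03077 = 1.003.

z = 1.003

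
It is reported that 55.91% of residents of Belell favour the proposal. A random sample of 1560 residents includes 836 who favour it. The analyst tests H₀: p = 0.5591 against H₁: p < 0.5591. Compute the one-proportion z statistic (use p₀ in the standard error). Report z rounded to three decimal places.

z = -1.846

p̂ = 836/1560 = 0.53590.
Standard error under H₀: √(0.5591×0.4409/1560) = 0.01257.
z = (0.53590 − 0.5591)/0.01257 = -0.02320/0.01257 = -1.846.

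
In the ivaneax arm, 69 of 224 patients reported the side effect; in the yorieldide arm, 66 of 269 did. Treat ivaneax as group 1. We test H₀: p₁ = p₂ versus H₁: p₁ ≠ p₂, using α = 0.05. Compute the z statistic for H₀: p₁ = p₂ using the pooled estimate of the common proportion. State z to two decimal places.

p̂₁ = 69/224 ≈ 0.3080, p̂₂ = 66/269 ≈ 0.2454.
Pooled p̂ = (69+66)/(224+269) = 135/493 = 0.2738.
SE = √(p̂(1−p̂)(1/n₁+1/n₂)) = √(0.2738·0.7262·0.00818176) = √(0.00162693) = 0.0403.
z = (0.3080 − 0.2454)/0.0403 = 0.0626/0.0403 = 1.55.
p-value = 2·P(Z > 1.554) ≈ 0.1202, so at α = 0.05 we fail to reject H₀.

z = 1.55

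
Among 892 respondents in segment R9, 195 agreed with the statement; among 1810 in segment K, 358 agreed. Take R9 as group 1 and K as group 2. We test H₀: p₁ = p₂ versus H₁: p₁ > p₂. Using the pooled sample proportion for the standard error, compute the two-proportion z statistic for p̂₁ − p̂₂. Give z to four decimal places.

z = 1.2614

p̂₁ = 195/892 = 0.218610, p̂₂ = 358/1810 = 0.197790.
Pooled p̂ = (195+358)/(892+1810) = 553/2702 = 0.204663.
SE = √(0.162776 × 0.00167356) = 0.016505.
z = (0.218610 − 0.197790)/0.016505 = 0.020820/0.016505 = 1.2614.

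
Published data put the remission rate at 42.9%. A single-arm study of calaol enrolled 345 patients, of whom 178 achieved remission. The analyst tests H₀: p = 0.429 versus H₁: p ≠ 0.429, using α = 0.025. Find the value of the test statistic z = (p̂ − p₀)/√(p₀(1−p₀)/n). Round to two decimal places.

p̂ = 178/345 ≈ 0.51594.
Under H₀, SE = √(0.429·0.571/345) = √(0.000710026) = 0.02665.
z = (0.51594 − 0.429)/0.02665 = 0.08694/0.02665 = 3.26.
p-value = 2·P(Z > 3.263) ≈ 0.0011. With α = 0.025, reject H₀.

z = 3.26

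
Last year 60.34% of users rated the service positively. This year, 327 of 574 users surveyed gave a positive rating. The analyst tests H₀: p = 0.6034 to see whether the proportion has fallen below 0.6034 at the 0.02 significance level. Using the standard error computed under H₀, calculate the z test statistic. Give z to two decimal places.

p̂ = 327/574 ≈ 0.5697.
Standard error under H₀: √(0.6034×0.3966/574) = 0.0204.
z = (0.5697 − 0.6034)/0.0204 = -0.0337/0.0204 = -1.65.
p-value = P(Z < -1.651) ≈ 0.0494. With α = 0.02, fail to reject H₀.

z = -1.65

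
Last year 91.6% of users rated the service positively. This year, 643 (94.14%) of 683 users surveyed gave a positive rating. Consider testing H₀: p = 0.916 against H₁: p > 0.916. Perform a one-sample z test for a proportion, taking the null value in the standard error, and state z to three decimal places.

p̂ = 643/683 = 0.941435.
SE = √(p₀(1−p₀)/n) = √(0.076944/683) = 0.010614.
z = (0.941435 − 0.916)/0.010614 = 0.025435/0.010614 = 2.396.

z = 2.396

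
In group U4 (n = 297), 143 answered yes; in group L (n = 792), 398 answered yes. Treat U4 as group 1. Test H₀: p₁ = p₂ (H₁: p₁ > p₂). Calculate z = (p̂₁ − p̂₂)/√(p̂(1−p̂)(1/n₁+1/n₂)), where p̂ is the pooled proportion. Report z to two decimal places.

z = -0.62

p̂₁ = 143/297 = 0.4815, p̂₂ = 398/792 = 0.5025.
Pooled p̂ = (143+398)/(297+792) = 541/1089 = 0.4968.
SE = √(p̂(1−p̂)(1/n₁+1/n₂)) = √(0.4968·0.5032·0.00462963) = √(0.00115736) = 0.0340.
z = (0.4815 − 0.5025)/0.0340 = -0.0210/0.0340 = -0.62.
p-value = P(Z > -0.619) ≈ 0.7319.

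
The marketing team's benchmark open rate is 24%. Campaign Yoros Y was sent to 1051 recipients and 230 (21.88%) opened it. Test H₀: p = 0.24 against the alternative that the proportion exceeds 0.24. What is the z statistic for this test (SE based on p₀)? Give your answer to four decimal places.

p̂ = 230/1051 = 0.218839.
Under H₀, SE = √(0.24·0.76/1051) = √(0.000173549) = 0.013174.
z = (0.218839 − 0.24)/0.013174 = -0.021161/0.013174 = -1.6063.

z = -1.6063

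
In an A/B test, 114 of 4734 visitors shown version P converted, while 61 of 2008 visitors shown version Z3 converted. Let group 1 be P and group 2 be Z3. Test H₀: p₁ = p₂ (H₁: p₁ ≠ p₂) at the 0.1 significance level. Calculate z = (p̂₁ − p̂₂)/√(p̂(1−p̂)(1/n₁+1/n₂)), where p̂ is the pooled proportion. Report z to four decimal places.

z = -1.4871

p̂₁ = 114/4734 = 0.0240811, p̂₂ = 61/2008 = 0.0303785.
Pooled p̂ = (114+61)/(4734+2008) = 175/6742 = 0.0259567.
SE = √(p̂(1−p̂)(1/n₁+1/n₂)) = √(0.0259567·0.9740433·0.000709246) = √(1.79318e-05) = 0.0042346.
z = (0.0240811 − 0.0303785)/0.0042346 = -0.0062974/0.0042346 = -1.4871.
p-value = 2·P(Z > 1.487) ≈ 0.1370. With α = 0.1, fail to reject H₀.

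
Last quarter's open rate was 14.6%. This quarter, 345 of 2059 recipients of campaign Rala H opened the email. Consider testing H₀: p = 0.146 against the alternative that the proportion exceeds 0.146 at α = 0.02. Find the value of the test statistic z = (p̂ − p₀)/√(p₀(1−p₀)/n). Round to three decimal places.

z = 2.770

p̂ = 345/2059 ≈ 0.167557.
SE = √(p₀(1−p₀)/n) = √(0.12468/2059) = 0.007782.
z = (0.167557 − 0.146)/0.007782 = 0.021557/0.007782 = 2.770.
p-value = P(Z > 2.770) ≈ 0.0028. With α = 0.02, reject H₀.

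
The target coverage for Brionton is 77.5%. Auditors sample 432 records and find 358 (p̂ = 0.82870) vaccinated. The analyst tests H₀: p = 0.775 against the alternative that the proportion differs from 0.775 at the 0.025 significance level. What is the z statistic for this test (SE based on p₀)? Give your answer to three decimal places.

p̂ = 358/432 ≈ 0.82870.
Standard error under H₀: √(0.775×0.225/432) = 0.02009.
z = (0.82870 − 0.775)/0.02009 = 0.05370/0.02009 = 2.673.
Two-sided p-value ≈ 2·Φ(−2.673) = 0.0075, so at α = 0.025 we reject H₀.

z = 2.673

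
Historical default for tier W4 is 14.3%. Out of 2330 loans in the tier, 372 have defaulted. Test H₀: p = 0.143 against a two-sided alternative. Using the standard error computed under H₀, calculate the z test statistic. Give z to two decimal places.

z = 2.30

p̂ = 372/2330 = 0.15966.
Standard error under H₀: √(0.143×0.857/2330) = 0.00725.
z = (0.15966 − 0.143)/0.00725 = 0.01666/0.00725 = 2.30.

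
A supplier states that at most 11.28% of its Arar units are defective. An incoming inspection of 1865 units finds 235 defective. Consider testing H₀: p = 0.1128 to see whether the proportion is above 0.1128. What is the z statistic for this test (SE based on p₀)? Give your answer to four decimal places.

p̂ = 235/1865 = 0.126005.
Standard error under H₀: √(0.1128×0.8872/1865) = 0.007325.
z = (0.126005 − 0.1128)/0.007325 = 0.013205/0.007325 = 1.8027.

z = 1.8027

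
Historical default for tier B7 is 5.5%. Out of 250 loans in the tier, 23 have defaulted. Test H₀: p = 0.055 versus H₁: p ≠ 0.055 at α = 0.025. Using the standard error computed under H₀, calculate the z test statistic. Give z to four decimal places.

z = 2.5661

p̂ = 23/250 ≈ 0.092000.
SE = √(p₀(1−p₀)/n) = √(0.051975/250) = 0.014419.
z = (0.092000 − 0.055)/0.014419 = 0.037000/0.014419 = 2.5661.
Two-sided p-value ≈ 2·Φ(−2.566) = 0.0103; since p < α = 0.025, reject H₀.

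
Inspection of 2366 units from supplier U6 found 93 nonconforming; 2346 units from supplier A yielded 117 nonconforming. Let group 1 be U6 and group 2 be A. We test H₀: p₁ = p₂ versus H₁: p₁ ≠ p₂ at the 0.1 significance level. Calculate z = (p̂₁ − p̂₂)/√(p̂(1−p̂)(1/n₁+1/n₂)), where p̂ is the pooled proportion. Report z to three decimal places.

z = -1.757

p̂₁ = 93/2366 = 0.03931, p̂₂ = 117/2346 = 0.04987.
Pooled p̂ = (93+117)/(2366+2346) = 210/4712 = 0.04457.
SE = √(0.0425808 × 0.000848912) = 0.00601.
z = (0.03931 − 0.04987)/0.00601 = -0.01056/0.00601 = -1.757.
Two-sided p-value ≈ 2·Φ(−1.757) = 0.0789; since p < α = 0.1, reject H₀.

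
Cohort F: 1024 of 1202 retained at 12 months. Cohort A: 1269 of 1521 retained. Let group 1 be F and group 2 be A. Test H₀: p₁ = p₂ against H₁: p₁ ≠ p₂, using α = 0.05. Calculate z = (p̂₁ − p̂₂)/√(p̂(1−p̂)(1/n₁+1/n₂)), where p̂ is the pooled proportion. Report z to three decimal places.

p̂₁ = 1024/1202 = 0.85191, p̂₂ = 1269/1521 = 0.83432.
Pooled p̂ = (1024+1269)/(1202+1521) = 2293/2723 = 0.84209.
SE = √(0.132977 × 0.00148941) = 0.01407.
z = (0.85191 − 0.83432)/0.01407 = 0.01759/0.01407 = 1.250.
p-value = 2·P(Z > 1.250) ≈ 0.2112, so at α = 0.05 we fail to reject H₀.

z = 1.250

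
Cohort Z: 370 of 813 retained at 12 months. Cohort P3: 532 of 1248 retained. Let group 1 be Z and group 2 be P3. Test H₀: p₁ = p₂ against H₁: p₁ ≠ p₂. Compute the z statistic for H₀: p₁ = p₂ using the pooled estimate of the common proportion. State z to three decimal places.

p̂₁ = 370/813 ≈ 0.45510, p̂₂ = 532/1248 ≈ 0.42628.
Pooled p̂ = (370+532)/(813+1248) = 902/2061 = 0.43765.
SE = √(p̂(1−p̂)(1/n₁+1/n₂)) = √(0.43765·0.56235·0.00203129) = √(0.000499927) = 0.02236.
z = (0.45510 − 0.42628)/0.02236 = 0.02882/0.02236 = 1.289.

z = 1.289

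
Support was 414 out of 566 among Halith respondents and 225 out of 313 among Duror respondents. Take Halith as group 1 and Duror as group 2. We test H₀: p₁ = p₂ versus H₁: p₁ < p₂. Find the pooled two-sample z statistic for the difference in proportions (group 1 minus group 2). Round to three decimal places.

p̂₁ = 414/566 = 0.731449, p̂₂ = 225/313 = 0.718850.
Pooled p̂ = (414+225)/(566+313) = 639/879 = 0.726962.
SE = √(p̂(1−p̂)(1/n₁+1/n₂)) = √(0.726962·0.273038·0.00496167) = √(0.000984833) = 0.031382.
z = (0.731449 − 0.718850)/0.031382 = 0.012599/0.031382 = 0.401.

z = 0.401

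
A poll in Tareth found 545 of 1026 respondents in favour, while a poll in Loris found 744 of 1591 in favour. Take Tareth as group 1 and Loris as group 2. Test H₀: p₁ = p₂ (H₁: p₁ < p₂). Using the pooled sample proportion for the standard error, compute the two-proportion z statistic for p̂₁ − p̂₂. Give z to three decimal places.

p̂₁ = 545/1026 = 0.53119, p̂₂ = 744/1591 = 0.46763.
Pooled p̂ = (545+744)/(1026+1591) = 1289/2617 = 0.49255.
SE = √(p̂(1−p̂)(1/n₁+1/n₂)) = √(0.49255·0.50745·0.00160319) = √(0.00040071) = 0.02002.
z = (0.53119 − 0.46763)/0.02002 = 0.06356/0.02002 = 3.175.
p-value = P(Z < 3.175) ≈ 0.9993.

z = 3.175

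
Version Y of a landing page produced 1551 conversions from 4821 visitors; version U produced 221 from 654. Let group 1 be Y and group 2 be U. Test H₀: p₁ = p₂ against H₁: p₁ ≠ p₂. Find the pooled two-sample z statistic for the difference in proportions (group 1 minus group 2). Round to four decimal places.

p̂₁ = 1551/4821 = 0.321717, p̂₂ = 221/654 = 0.337920.
Pooled p̂ = (1551+221)/(4821+654) = 1772/5475 = 0.323653.
SE = √(0.218902 × 0.00173648) = 0.019497.
z = (0.321717 − 0.337920)/0.019497 = -0.016203/0.019497 = -0.8311.
Two-sided p-value ≈ 2·Φ(−0.831) = 0.4059.

z = -0.8311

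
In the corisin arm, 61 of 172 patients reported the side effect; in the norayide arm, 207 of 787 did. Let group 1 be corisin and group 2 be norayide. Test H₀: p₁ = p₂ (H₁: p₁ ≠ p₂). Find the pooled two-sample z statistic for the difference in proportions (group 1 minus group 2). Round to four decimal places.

p̂₁ = 61/172 ≈ 0.354651, p̂₂ = 207/787 ≈ 0.263024.
Pooled p̂ = (61+207)/(172+787) = 268/959 = 0.279458.
SE = √(0.201361 × 0.0070846) = 0.037770.
z = (0.354651 − 0.263024)/0.037770 = 0.091627/0.037770 = 2.4259.
Two-sided p-value ≈ 2·Φ(−2.426) = 0.0153.

z = 2.4259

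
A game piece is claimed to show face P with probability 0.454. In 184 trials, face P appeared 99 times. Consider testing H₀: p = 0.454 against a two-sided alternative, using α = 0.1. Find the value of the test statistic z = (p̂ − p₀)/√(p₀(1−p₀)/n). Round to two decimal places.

p̂ = 99/184 = 0.5380.
SE = √(p₀(1−p₀)/n) = √(0.24788/184) = 0.0367.
z = (0.5380 − 0.454)/0.0367 = 0.0840/0.0367 = 2.29.
Two-sided p-value ≈ 2·Φ(−2.290) = 0.0220, so at α = 0.1 we reject H₀.

z = 2.29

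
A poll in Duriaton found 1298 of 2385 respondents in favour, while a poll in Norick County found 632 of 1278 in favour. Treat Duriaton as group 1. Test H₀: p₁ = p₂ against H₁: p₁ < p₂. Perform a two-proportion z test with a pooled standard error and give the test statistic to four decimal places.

p̂₁ = 1298/2385 ≈ 0.544235, p̂₂ = 632/1278 ≈ 0.494523.
Pooled p̂ = (1298+632)/(2385+1278) = 1930/3663 = 0.526891.
SE = √(0.249277 × 0.00120176) = 0.017308.
z = (0.544235 − 0.494523)/0.017308 = 0.049712/0.017308 = 2.8722.

z = 2.8722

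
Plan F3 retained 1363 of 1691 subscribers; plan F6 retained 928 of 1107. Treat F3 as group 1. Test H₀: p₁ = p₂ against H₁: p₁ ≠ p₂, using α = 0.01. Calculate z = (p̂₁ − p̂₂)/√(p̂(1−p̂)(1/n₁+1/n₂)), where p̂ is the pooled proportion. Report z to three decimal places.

p̂₁ = 1363/1691 = 0.80603, p̂₂ = 928/1107 = 0.83830.
Pooled p̂ = (1363+928)/(1691+1107) = 2291/2798 = 0.81880.
SE = √(0.148367 × 0.00149471) = 0.01489.
z = (0.80603 − 0.83830)/0.01489 = -0.03227/0.01489 = -2.167.
Two-sided p-value ≈ 2·Φ(−2.167) = 0.0302; since p > α = 0.01, fail to reject H₀.

z = -2.167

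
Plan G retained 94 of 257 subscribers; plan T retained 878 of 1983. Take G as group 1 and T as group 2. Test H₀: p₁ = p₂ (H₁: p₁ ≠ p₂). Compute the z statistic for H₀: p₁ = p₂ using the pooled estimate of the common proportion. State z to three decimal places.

p̂₁ = 94/257 ≈ 0.365759, p̂₂ = 878/1983 ≈ 0.442763.
Pooled p̂ = (94+878)/(257+1983) = 972/2240 = 0.433929.
SE = √(p̂(1−p̂)(1/n₁+1/n₂)) = √(0.433929·0.566071·0.00439534) = √(0.00107965) = 0.032858.
z = (0.365759 − 0.442763)/0.032858 = -0.077004/0.032858 = -2.344.
Two-sided p-value ≈ 2·Φ(−2.344) = 0.0191.

z = -2.344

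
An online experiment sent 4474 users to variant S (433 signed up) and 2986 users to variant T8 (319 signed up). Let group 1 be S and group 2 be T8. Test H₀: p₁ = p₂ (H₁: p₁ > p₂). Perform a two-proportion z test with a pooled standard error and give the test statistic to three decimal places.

p̂₁ = 433/4474 = 0.096781, p̂₂ = 319/2986 = 0.106832.
Pooled p̂ = (433+319)/(4474+2986) = 752/7460 = 0.100804.
SE = √(0.0906428 × 0.00055841) = 0.007114.
z = (0.096781 − 0.106832)/0.007114 = -0.010051/0.007114 = -1.413.
p-value = P(Z > -1.413) ≈ 0.9211.

z = -1.413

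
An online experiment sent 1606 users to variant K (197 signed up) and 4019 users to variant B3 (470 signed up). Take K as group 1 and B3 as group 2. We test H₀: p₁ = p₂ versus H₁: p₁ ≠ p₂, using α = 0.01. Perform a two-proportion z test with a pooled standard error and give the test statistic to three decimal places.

z = 0.599

p̂₁ = 197/1606 = 0.122665, p̂₂ = 470/4019 = 0.116945.
Pooled p̂ = (197+470)/(1606+4019) = 667/5625 = 0.118578.
SE = √(0.104517 × 0.000871483) = 0.009544.
z = (0.122665 − 0.116945)/0.009544 = 0.005720/0.009544 = 0.599.
p-value = 2·P(Z > 0.599) ≈ 0.5489. With α = 0.01, fail to reject H₀.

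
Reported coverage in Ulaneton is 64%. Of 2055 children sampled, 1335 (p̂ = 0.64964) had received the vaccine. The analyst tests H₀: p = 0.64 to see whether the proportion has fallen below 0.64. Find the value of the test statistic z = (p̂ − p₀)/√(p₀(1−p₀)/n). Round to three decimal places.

z = 0.910

p̂ = 1335/2055 ≈ 0.64964.
SE = √(p₀(1−p₀)/n) = √(0.2304/2055) = 0.01059.
z = (0.64964 − 0.64)/0.01059 = 0.00964/0.01059 = 0.910.
p-value = P(Z < 0.910) ≈ 0.8186.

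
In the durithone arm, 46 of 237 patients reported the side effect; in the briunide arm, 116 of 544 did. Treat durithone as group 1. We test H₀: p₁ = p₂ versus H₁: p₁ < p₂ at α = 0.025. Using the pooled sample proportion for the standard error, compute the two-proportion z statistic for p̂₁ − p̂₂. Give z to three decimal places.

p̂₁ = 46/237 ≈ 0.19409, p̂₂ = 116/544 ≈ 0.21324.
Pooled p̂ = (46+116)/(237+544) = 162/781 = 0.20743.
SE = √(p̂(1−p̂)(1/n₁+1/n₂)) = √(0.20743·0.79257·0.00605764) = √(0.000995881) = 0.03156.
z = (0.19409 − 0.21324)/0.03156 = -0.01915/0.03156 = -0.607.
p-value = P(Z < -0.607) ≈ 0.2721, so at α = 0.025 we fail to reject H₀.

z = -0.607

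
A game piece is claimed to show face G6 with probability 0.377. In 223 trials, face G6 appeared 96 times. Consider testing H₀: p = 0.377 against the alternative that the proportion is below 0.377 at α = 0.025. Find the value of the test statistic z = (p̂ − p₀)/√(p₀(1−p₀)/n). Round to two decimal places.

z = 1.65

p̂ = 96/223 ≈ 0.4305.
Under H₀, SE = √(0.377·0.623/223) = √(0.00105323) = 0.0325.
z = (0.4305 − 0.377)/0.0325 = 0.0535/0.0325 = 1.65.
p-value = P(Z < 1.648) ≈ 0.9504. With α = 0.025, fail to reject H₀.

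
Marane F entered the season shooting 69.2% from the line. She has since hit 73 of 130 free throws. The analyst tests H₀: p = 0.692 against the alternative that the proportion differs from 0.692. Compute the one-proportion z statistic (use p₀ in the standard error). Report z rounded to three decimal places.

p̂ = 73/130 = 0.56154.
SE = √(p₀(1−p₀)/n) = √(0.21314/130) = 0.04049.
z = (0.56154 − 0.692)/0.04049 = -0.13046/0.04049 = -3.222.

z = -3.222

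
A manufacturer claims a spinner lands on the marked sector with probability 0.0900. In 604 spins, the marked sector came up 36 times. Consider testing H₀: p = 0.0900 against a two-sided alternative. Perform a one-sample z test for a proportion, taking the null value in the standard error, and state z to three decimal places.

p̂ = 36/604 ≈ 0.059603.
Under H₀, SE = √(0.09·0.91/604) = √(0.000135596) = 0.011645.
z = (0.059603 − 0.09)/0.011645 = -0.030397/0.011645 = -2.610.
p-value = 2·P(Z > 2.610) ≈ 0.0090.

z = -2.610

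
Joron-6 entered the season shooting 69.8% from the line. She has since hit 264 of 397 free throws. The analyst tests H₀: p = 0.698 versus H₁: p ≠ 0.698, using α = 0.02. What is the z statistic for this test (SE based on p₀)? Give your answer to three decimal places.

z = -1.433

p̂ = 264/397 ≈ 0.66499.
SE = √(p₀(1−p₀)/n) = √(0.2108/397) = 0.02304.
z = (0.66499 − 0.698)/0.02304 = -0.03301/0.02304 = -1.433.
Two-sided p-value ≈ 2·Φ(−1.433) = 0.1520; since p > α = 0.02, fail to reject H₀.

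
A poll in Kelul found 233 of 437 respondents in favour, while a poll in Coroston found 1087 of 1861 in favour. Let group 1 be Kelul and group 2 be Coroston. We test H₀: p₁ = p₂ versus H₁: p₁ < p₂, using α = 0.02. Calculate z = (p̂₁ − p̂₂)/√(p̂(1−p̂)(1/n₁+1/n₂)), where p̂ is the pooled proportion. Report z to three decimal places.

p̂₁ = 233/437 = 0.53318, p̂₂ = 1087/1861 = 0.58409.
Pooled p̂ = (233+1087)/(437+1861) = 1320/2298 = 0.57441.
SE = √(0.244463 × 0.00282568) = 0.02628.
z = (0.53318 − 0.58409)/0.02628 = -0.05091/0.02628 = -1.937.
p-value = P(Z < -1.937) ≈ 0.0264, so at α = 0.02 we fail to reject H₀.

z = -1.937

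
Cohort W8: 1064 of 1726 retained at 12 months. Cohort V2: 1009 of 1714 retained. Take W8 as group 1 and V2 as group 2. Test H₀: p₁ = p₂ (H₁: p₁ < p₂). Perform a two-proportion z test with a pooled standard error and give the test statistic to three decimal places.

p̂₁ = 1064/1726 ≈ 0.61645, p̂₂ = 1009/1714 ≈ 0.58868.
Pooled p̂ = (1064+1009)/(1726+1714) = 2073/3440 = 0.60262.
SE = √(0.23947 × 0.0011628) = 0.01669.
z = (0.61645 − 0.58868)/0.01669 = 0.02777/0.01669 = 1.664.

z = 1.664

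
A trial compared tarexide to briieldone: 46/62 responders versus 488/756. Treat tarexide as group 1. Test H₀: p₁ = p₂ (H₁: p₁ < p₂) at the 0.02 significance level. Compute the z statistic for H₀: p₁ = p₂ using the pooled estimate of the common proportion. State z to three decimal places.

z = 1.533

p̂₁ = 46/62 ≈ 0.74194, p̂₂ = 488/756 ≈ 0.64550.
Pooled p̂ = (46+488)/(62+756) = 534/818 = 0.65281.
SE = √(0.226649 × 0.0174518) = 0.06289.
z = (0.74194 − 0.64550)/0.06289 = 0.09644/0.06289 = 1.533.
p-value = P(Z < 1.533) ≈ 0.9374, so at α = 0.02 we fail to reject H₀.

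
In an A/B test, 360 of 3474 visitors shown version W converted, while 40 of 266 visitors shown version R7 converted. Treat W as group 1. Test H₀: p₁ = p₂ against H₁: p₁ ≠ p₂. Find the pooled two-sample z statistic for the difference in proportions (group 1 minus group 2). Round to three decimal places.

p̂₁ = 360/3474 = 0.10363, p̂₂ = 40/266 = 0.15038.
Pooled p̂ = (360+40)/(3474+266) = 400/3740 = 0.10695.
SE = √(p̂(1−p̂)(1/n₁+1/n₂)) = √(0.10695·0.89305·0.00404725) = √(0.000386566) = 0.01966.
z = (0.10363 − 0.15038)/0.01966 = -0.04675/0.01966 = -2.378.

z = -2.378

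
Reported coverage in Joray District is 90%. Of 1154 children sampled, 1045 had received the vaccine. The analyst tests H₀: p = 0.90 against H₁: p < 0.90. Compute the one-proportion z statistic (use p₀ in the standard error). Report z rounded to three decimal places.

p̂ = 1045/1154 = 0.905546.
Standard error under H₀: √(0.9×0.1/1154) = 0.008831.
z = (0.905546 − 0.9)/0.008831 = 0.005546/0.008831 = 0.628.

z = 0.628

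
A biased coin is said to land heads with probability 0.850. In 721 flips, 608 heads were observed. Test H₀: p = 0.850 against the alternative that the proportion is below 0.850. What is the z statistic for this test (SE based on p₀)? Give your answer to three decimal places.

p̂ = 608/721 = 0.84327.
SE = √(p₀(1−p₀)/n) = √(0.1275/721) = 0.01330.
z = (0.84327 − 0.85)/0.01330 = -0.00673/0.01330 = -0.506.
p-value = P(Z < -0.506) ≈ 0.3065.

z = -0.506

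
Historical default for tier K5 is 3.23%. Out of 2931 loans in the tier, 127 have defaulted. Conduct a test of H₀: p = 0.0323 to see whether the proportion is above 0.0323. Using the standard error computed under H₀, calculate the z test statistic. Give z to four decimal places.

z = 3.3776

p̂ = 127/2931 = 0.0433299.
SE = √(p₀(1−p₀)/n) = √(0.031257/2931) = 0.0032656.
z = (0.0433299 − 0.0323)/0.0032656 = 0.0110299/0.0032656 = 3.3776.
p-value = P(Z > 3.378) ≈ 0.0004.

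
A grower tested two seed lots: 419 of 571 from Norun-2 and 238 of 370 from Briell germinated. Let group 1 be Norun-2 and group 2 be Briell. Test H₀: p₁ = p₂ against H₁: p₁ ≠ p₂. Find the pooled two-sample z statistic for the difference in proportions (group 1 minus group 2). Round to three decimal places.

z = 2.956

p̂₁ = 419/571 ≈ 0.73380, p̂₂ = 238/370 ≈ 0.64324.
Pooled p̂ = (419+238)/(571+370) = 657/941 = 0.69819.
SE = √(p̂(1−p̂)(1/n₁+1/n₂)) = √(0.69819·0.30181·0.00445402) = √(0.000938547) = 0.03064.
z = (0.73380 − 0.64324)/0.03064 = 0.09056/0.03064 = 2.956.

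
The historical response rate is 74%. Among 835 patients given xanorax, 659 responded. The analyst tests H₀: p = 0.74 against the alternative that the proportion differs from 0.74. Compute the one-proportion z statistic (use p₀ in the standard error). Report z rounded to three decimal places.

z = 3.243

p̂ = 659/835 ≈ 0.789222.
Under H₀, SE = √(0.74·0.26/835) = √(0.000230419) = 0.015180.
z = (0.789222 − 0.74)/0.015180 = 0.049222/0.015180 = 3.243.
Two-sided p-value ≈ 2·Φ(−3.243) = 0.0012.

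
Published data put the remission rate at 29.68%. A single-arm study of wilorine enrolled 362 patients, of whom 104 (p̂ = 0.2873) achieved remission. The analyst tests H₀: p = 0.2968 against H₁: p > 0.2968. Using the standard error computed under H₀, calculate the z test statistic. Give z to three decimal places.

p̂ = 104/362 = 0.28729.
Under H₀, SE = √(0.2968·0.7032/362) = √(0.000576546) = 0.02401.
z = (0.28729 − 0.2968)/0.02401 = -0.00951/0.02401 = -0.396.
p-value = P(Z > -0.396) ≈ 0.6539.

z = -0.396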